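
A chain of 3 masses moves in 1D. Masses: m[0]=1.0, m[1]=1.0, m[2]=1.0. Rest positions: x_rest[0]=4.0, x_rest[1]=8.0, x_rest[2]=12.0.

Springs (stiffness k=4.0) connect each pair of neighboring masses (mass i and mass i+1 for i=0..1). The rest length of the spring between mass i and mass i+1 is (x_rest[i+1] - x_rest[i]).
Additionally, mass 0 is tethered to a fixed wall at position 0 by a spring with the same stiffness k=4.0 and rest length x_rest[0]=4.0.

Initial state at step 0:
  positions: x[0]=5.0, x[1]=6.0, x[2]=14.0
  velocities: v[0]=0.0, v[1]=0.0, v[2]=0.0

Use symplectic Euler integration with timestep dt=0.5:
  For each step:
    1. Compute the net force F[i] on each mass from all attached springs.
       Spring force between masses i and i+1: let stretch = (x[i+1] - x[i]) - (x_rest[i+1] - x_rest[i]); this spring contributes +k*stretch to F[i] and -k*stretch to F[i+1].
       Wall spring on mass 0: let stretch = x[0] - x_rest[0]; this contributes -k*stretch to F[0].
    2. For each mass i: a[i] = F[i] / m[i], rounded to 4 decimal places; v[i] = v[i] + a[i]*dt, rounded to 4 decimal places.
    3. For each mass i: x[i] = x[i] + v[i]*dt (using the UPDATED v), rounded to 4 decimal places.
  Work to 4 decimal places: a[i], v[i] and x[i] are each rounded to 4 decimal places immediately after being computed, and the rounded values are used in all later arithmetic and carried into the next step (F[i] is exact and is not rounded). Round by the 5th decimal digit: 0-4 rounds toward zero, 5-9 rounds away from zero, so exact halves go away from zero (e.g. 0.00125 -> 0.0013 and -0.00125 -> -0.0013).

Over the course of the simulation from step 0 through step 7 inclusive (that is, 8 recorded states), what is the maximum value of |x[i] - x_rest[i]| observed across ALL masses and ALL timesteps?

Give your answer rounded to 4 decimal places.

Answer: 5.0000

Derivation:
Step 0: x=[5.0000 6.0000 14.0000] v=[0.0000 0.0000 0.0000]
Step 1: x=[1.0000 13.0000 10.0000] v=[-8.0000 14.0000 -8.0000]
Step 2: x=[8.0000 5.0000 13.0000] v=[14.0000 -16.0000 6.0000]
Step 3: x=[4.0000 8.0000 12.0000] v=[-8.0000 6.0000 -2.0000]
Step 4: x=[0.0000 11.0000 11.0000] v=[-8.0000 6.0000 -2.0000]
Step 5: x=[7.0000 3.0000 14.0000] v=[14.0000 -16.0000 6.0000]
Step 6: x=[3.0000 10.0000 10.0000] v=[-8.0000 14.0000 -8.0000]
Step 7: x=[3.0000 10.0000 10.0000] v=[0.0000 0.0000 0.0000]
Max displacement = 5.0000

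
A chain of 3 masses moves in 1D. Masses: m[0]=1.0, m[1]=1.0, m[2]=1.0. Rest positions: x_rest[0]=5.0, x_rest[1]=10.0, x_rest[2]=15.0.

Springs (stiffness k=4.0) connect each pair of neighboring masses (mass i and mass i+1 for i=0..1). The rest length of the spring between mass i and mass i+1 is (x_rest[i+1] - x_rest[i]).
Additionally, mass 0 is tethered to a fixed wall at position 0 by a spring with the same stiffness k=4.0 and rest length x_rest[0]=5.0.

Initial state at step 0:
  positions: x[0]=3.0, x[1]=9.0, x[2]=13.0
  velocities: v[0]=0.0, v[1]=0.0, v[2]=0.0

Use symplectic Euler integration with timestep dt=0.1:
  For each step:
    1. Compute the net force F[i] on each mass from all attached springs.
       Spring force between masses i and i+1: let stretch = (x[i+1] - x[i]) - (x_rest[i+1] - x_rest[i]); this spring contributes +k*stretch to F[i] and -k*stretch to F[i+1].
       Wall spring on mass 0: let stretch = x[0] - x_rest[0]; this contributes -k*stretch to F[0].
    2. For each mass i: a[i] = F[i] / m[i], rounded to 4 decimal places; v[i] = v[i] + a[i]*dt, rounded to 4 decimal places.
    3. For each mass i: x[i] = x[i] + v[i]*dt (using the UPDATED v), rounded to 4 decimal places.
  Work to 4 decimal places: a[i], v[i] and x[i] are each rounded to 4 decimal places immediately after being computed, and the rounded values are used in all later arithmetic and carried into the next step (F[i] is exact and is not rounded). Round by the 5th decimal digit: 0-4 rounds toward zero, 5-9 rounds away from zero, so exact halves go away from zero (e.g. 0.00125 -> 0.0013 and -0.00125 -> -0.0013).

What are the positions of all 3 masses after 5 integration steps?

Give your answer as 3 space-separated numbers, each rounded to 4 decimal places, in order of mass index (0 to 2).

Answer: 4.3933 8.2017 13.4508

Derivation:
Step 0: x=[3.0000 9.0000 13.0000] v=[0.0000 0.0000 0.0000]
Step 1: x=[3.1200 8.9200 13.0400] v=[1.2000 -0.8000 0.4000]
Step 2: x=[3.3472 8.7728 13.1152] v=[2.2720 -1.4720 0.7520]
Step 3: x=[3.6575 8.5823 13.2167] v=[3.1034 -1.9053 1.0150]
Step 4: x=[4.0185 8.3802 13.3328] v=[3.6103 -2.0215 1.1612]
Step 5: x=[4.3933 8.2017 13.4508] v=[3.7476 -1.7851 1.1802]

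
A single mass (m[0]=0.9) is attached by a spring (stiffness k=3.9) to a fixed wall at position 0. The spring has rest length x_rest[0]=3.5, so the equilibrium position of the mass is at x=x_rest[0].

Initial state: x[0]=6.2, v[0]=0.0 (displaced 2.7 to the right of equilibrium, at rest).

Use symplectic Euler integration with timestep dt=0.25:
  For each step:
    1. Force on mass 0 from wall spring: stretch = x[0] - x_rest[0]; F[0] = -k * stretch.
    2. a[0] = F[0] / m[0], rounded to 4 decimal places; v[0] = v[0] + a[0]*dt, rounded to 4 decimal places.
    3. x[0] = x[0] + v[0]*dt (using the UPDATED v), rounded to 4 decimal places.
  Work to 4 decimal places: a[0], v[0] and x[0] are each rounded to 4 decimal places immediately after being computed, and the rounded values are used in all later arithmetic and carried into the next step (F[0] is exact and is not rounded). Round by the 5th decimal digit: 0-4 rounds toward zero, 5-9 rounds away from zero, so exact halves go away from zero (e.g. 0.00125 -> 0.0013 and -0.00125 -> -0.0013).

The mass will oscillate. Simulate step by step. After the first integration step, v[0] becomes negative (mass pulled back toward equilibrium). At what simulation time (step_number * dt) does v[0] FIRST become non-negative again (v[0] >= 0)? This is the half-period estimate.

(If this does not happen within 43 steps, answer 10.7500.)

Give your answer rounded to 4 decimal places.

Answer: 1.5000

Derivation:
Step 0: x=[6.2000] v=[0.0000]
Step 1: x=[5.4688] v=[-2.9250]
Step 2: x=[4.2043] v=[-5.0579]
Step 3: x=[2.7491] v=[-5.8209]
Step 4: x=[1.4973] v=[-5.0074]
Step 5: x=[0.7879] v=[-2.8378]
Step 6: x=[0.8130] v=[0.1003]
First v>=0 after going negative at step 6, time=1.5000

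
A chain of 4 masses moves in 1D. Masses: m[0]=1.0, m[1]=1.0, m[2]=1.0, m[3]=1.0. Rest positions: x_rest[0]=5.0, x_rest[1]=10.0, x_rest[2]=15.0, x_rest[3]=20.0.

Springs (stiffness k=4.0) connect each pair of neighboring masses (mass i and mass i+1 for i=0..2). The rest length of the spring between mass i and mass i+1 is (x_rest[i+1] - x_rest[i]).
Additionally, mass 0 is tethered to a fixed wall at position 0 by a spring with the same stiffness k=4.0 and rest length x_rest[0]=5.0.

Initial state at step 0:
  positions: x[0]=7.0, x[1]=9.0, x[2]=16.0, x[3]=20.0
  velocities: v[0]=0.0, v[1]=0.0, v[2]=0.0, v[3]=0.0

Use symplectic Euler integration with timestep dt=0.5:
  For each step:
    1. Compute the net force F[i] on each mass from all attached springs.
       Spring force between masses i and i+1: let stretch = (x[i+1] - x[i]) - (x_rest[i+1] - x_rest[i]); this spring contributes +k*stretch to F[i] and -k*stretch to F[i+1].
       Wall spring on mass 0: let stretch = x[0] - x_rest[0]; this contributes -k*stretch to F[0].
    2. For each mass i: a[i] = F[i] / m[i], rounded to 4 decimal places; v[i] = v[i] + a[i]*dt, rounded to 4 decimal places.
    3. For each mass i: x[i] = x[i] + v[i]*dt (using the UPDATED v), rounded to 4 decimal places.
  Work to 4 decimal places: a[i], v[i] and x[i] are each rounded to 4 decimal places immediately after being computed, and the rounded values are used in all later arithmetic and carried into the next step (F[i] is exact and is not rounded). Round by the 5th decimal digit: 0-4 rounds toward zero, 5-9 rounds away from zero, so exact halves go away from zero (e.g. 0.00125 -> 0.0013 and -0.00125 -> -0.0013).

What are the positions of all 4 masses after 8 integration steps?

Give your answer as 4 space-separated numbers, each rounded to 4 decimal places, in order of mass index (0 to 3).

Answer: 3.0000 11.0000 14.0000 20.0000

Derivation:
Step 0: x=[7.0000 9.0000 16.0000 20.0000] v=[0.0000 0.0000 0.0000 0.0000]
Step 1: x=[2.0000 14.0000 13.0000 21.0000] v=[-10.0000 10.0000 -6.0000 2.0000]
Step 2: x=[7.0000 6.0000 19.0000 19.0000] v=[10.0000 -16.0000 12.0000 -4.0000]
Step 3: x=[4.0000 12.0000 12.0000 22.0000] v=[-6.0000 12.0000 -14.0000 6.0000]
Step 4: x=[5.0000 10.0000 15.0000 20.0000] v=[2.0000 -4.0000 6.0000 -4.0000]
Step 5: x=[6.0000 8.0000 18.0000 18.0000] v=[2.0000 -4.0000 6.0000 -4.0000]
Step 6: x=[3.0000 14.0000 11.0000 21.0000] v=[-6.0000 12.0000 -14.0000 6.0000]
Step 7: x=[8.0000 6.0000 17.0000 19.0000] v=[10.0000 -16.0000 12.0000 -4.0000]
Step 8: x=[3.0000 11.0000 14.0000 20.0000] v=[-10.0000 10.0000 -6.0000 2.0000]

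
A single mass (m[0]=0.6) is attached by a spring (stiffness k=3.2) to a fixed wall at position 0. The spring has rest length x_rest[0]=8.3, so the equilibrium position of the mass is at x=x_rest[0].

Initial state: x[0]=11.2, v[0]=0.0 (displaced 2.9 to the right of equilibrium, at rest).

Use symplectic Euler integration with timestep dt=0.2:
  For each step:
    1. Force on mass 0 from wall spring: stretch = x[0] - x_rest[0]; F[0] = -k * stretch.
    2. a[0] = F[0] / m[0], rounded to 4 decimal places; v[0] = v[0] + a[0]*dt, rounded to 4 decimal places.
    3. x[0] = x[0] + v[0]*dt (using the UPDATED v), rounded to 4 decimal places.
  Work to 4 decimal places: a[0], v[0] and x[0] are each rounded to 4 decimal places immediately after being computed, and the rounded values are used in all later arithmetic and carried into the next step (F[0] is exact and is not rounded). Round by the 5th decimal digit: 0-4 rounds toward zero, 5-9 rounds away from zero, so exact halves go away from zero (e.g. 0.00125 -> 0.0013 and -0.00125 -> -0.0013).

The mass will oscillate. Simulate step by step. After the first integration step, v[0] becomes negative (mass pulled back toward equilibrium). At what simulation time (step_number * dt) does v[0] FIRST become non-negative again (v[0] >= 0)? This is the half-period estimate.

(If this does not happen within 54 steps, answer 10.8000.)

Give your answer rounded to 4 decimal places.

Step 0: x=[11.2000] v=[0.0000]
Step 1: x=[10.5813] v=[-3.0933]
Step 2: x=[9.4760] v=[-5.5267]
Step 3: x=[8.1198] v=[-6.7811]
Step 4: x=[6.8020] v=[-6.5889]
Step 5: x=[5.8038] v=[-4.9910]
Step 6: x=[5.3381] v=[-2.3284]
Step 7: x=[5.5043] v=[0.8310]
First v>=0 after going negative at step 7, time=1.4000

Answer: 1.4000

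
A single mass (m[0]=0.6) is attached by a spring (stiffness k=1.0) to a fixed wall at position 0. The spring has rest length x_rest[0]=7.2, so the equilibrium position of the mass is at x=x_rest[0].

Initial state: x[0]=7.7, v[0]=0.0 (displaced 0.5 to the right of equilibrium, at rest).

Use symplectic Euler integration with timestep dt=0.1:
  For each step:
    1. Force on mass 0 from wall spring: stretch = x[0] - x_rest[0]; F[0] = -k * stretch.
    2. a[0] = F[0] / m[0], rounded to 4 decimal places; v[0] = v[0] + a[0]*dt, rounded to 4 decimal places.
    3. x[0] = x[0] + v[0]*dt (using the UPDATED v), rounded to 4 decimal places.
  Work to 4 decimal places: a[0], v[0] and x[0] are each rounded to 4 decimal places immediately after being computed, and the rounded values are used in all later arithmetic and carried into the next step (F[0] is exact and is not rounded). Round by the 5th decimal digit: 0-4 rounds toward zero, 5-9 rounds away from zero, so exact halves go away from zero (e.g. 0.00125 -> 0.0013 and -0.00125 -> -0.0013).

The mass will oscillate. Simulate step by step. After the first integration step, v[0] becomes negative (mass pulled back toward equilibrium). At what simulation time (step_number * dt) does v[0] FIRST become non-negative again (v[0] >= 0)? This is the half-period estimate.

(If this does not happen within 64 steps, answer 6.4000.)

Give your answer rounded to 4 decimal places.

Answer: 2.5000

Derivation:
Step 0: x=[7.7000] v=[0.0000]
Step 1: x=[7.6917] v=[-0.0833]
Step 2: x=[7.6752] v=[-0.1653]
Step 3: x=[7.6508] v=[-0.2445]
Step 4: x=[7.6188] v=[-0.3196]
Step 5: x=[7.5799] v=[-0.3894]
Step 6: x=[7.5346] v=[-0.4527]
Step 7: x=[7.4838] v=[-0.5085]
Step 8: x=[7.4282] v=[-0.5558]
Step 9: x=[7.3688] v=[-0.5938]
Step 10: x=[7.3066] v=[-0.6219]
Step 11: x=[7.2426] v=[-0.6397]
Step 12: x=[7.1779] v=[-0.6468]
Step 13: x=[7.1136] v=[-0.6431]
Step 14: x=[7.0507] v=[-0.6287]
Step 15: x=[6.9903] v=[-0.6038]
Step 16: x=[6.9334] v=[-0.5689]
Step 17: x=[6.8810] v=[-0.5245]
Step 18: x=[6.8339] v=[-0.4713]
Step 19: x=[6.7929] v=[-0.4103]
Step 20: x=[6.7587] v=[-0.3425]
Step 21: x=[6.7318] v=[-0.2690]
Step 22: x=[6.7127] v=[-0.1910]
Step 23: x=[6.7017] v=[-0.1098]
Step 24: x=[6.6990] v=[-0.0268]
Step 25: x=[6.7047] v=[0.0567]
First v>=0 after going negative at step 25, time=2.5000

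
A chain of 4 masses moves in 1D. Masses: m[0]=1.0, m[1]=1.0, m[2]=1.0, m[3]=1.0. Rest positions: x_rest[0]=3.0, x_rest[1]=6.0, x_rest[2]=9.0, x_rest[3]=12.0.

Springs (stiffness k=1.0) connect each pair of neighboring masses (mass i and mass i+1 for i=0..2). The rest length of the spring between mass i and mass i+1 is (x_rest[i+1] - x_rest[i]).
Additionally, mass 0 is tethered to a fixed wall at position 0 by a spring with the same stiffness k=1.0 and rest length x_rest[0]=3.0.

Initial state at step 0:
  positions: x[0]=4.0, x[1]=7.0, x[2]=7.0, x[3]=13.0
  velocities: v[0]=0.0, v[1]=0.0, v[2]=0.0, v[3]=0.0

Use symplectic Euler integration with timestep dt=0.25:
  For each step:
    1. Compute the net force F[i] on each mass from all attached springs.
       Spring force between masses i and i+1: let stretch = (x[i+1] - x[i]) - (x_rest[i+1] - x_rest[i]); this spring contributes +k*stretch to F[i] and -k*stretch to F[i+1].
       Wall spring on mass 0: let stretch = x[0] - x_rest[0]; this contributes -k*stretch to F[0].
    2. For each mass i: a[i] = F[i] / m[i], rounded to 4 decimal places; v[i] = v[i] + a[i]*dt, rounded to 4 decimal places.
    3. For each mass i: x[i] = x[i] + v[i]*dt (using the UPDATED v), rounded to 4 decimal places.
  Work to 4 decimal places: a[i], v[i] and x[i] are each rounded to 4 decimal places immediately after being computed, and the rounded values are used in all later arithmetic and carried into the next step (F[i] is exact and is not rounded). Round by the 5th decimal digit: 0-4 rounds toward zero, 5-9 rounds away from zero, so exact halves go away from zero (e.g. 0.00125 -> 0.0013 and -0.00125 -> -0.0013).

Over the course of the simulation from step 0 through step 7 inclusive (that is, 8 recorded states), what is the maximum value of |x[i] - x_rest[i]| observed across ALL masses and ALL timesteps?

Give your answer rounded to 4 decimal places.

Answer: 2.0946

Derivation:
Step 0: x=[4.0000 7.0000 7.0000 13.0000] v=[0.0000 0.0000 0.0000 0.0000]
Step 1: x=[3.9375 6.8125 7.3750 12.8125] v=[-0.2500 -0.7500 1.5000 -0.7500]
Step 2: x=[3.8086 6.4805 8.0547 12.4727] v=[-0.5156 -1.3281 2.7188 -1.3594]
Step 3: x=[3.6087 6.0799 8.9122 12.0442] v=[-0.7998 -1.6025 3.4298 -1.7139]
Step 4: x=[3.3377 5.7019 9.7884 11.6075] v=[-1.0842 -1.5122 3.5047 -1.7469]
Step 5: x=[3.0058 5.4315 10.5229 11.2446] v=[-1.3276 -1.0816 2.9379 -1.4517]
Step 6: x=[2.6377 5.3277 10.9843 11.0241] v=[-1.4726 -0.4152 1.8455 -0.8821]
Step 7: x=[2.2728 5.4093 11.0946 10.9886] v=[-1.4595 0.3265 0.4413 -0.1421]
Max displacement = 2.0946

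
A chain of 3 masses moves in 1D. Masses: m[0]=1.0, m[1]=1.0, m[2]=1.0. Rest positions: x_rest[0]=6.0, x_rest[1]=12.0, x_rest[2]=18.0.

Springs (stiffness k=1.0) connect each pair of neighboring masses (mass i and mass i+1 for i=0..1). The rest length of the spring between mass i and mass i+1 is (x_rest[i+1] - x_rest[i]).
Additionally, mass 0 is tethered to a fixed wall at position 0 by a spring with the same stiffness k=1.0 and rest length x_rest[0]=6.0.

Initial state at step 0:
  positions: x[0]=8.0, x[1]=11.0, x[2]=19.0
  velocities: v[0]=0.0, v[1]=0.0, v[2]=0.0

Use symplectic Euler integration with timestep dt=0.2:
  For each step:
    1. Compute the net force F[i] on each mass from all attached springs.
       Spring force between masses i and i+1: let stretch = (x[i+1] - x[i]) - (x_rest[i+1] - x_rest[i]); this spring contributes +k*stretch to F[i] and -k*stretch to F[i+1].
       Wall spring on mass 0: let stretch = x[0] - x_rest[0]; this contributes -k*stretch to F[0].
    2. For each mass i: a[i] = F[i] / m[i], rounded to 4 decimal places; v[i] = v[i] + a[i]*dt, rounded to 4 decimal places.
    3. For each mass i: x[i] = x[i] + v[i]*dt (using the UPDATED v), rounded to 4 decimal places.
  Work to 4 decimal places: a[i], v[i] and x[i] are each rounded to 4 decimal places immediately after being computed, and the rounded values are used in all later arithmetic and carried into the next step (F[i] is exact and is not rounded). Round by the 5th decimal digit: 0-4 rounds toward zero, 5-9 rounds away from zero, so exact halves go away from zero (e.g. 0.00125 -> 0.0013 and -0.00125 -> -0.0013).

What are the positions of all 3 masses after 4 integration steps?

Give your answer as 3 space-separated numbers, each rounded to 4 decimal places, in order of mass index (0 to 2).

Step 0: x=[8.0000 11.0000 19.0000] v=[0.0000 0.0000 0.0000]
Step 1: x=[7.8000 11.2000 18.9200] v=[-1.0000 1.0000 -0.4000]
Step 2: x=[7.4240 11.5728 18.7712] v=[-1.8800 1.8640 -0.7440]
Step 3: x=[6.9170 12.0676 18.5745] v=[-2.5350 2.4739 -0.9837]
Step 4: x=[6.3393 12.6166 18.3575] v=[-2.8883 2.7452 -1.0851]

Answer: 6.3393 12.6166 18.3575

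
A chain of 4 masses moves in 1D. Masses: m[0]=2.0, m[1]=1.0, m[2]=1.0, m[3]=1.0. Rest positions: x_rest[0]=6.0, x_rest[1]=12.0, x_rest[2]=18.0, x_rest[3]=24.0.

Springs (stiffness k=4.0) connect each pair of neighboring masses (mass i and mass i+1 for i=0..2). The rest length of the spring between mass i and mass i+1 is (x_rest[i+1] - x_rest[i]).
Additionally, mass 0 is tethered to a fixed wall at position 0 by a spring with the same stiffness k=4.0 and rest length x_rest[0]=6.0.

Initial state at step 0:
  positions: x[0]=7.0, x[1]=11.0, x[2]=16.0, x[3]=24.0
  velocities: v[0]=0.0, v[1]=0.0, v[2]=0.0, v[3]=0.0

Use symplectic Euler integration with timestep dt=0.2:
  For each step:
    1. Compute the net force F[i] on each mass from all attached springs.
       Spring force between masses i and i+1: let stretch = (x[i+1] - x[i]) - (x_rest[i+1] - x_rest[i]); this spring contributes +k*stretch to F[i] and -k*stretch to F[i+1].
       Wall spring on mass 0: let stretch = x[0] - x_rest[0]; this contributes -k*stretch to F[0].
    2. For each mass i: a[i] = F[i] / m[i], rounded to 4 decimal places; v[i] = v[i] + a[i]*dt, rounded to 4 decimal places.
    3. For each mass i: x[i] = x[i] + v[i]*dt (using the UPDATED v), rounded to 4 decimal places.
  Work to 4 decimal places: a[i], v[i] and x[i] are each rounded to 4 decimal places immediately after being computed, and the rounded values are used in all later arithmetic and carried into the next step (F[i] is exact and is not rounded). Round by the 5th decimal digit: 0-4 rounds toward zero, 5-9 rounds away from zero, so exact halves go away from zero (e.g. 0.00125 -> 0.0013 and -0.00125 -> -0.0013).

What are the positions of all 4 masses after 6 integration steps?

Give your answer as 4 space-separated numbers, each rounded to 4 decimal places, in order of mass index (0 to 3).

Answer: 4.7899 12.6925 18.5151 22.9185

Derivation:
Step 0: x=[7.0000 11.0000 16.0000 24.0000] v=[0.0000 0.0000 0.0000 0.0000]
Step 1: x=[6.7600 11.1600 16.4800 23.6800] v=[-1.2000 0.8000 2.4000 -1.6000]
Step 2: x=[6.3312 11.4672 17.2608 23.1680] v=[-2.1440 1.5360 3.9040 -2.5600]
Step 3: x=[5.8068 11.8796 18.0598 22.6708] v=[-2.6221 2.0621 3.9949 -2.4858]
Step 4: x=[5.3037 12.3092 18.6077 22.3959] v=[-2.5157 2.1480 2.7395 -1.3746]
Step 5: x=[4.9367 12.6257 18.7540 22.4749] v=[-1.8350 1.5824 0.7313 0.3948]
Step 6: x=[4.7899 12.6925 18.5151 22.9185] v=[-0.7341 0.3338 -1.1946 2.2181]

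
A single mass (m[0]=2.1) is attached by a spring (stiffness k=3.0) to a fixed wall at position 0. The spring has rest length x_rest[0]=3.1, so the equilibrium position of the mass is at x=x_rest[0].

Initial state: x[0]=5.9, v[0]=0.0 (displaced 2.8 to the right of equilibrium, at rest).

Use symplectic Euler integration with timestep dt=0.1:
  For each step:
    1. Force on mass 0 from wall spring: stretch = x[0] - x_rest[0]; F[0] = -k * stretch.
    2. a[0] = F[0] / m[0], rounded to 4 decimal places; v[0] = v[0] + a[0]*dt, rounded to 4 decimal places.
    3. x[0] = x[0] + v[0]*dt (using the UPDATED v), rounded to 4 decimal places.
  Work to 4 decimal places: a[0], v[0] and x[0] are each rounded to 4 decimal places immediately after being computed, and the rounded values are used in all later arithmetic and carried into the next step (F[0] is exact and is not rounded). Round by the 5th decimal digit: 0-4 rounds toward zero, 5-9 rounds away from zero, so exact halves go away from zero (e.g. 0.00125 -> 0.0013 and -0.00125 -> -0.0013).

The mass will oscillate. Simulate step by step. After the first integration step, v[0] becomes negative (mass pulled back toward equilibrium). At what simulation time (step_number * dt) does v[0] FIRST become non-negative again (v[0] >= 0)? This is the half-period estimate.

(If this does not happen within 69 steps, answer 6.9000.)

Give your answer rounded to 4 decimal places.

Answer: 2.7000

Derivation:
Step 0: x=[5.9000] v=[0.0000]
Step 1: x=[5.8600] v=[-0.4000]
Step 2: x=[5.7806] v=[-0.7943]
Step 3: x=[5.6629] v=[-1.1772]
Step 4: x=[5.5086] v=[-1.5433]
Step 5: x=[5.3199] v=[-1.8874]
Step 6: x=[5.0995] v=[-2.2045]
Step 7: x=[4.8505] v=[-2.4901]
Step 8: x=[4.5765] v=[-2.7402]
Step 9: x=[4.2814] v=[-2.9511]
Step 10: x=[3.9694] v=[-3.1199]
Step 11: x=[3.6450] v=[-3.2441]
Step 12: x=[3.3128] v=[-3.3220]
Step 13: x=[2.9776] v=[-3.3524]
Step 14: x=[2.6441] v=[-3.3349]
Step 15: x=[2.3171] v=[-3.2698]
Step 16: x=[2.0013] v=[-3.1580]
Step 17: x=[1.7012] v=[-3.0010]
Step 18: x=[1.4211] v=[-2.8012]
Step 19: x=[1.1650] v=[-2.5614]
Step 20: x=[0.9365] v=[-2.2850]
Step 21: x=[0.7389] v=[-1.9759]
Step 22: x=[0.5750] v=[-1.6386]
Step 23: x=[0.4472] v=[-1.2779]
Step 24: x=[0.3573] v=[-0.8989]
Step 25: x=[0.3066] v=[-0.5071]
Step 26: x=[0.2958] v=[-0.1080]
Step 27: x=[0.3251] v=[0.2926]
First v>=0 after going negative at step 27, time=2.7000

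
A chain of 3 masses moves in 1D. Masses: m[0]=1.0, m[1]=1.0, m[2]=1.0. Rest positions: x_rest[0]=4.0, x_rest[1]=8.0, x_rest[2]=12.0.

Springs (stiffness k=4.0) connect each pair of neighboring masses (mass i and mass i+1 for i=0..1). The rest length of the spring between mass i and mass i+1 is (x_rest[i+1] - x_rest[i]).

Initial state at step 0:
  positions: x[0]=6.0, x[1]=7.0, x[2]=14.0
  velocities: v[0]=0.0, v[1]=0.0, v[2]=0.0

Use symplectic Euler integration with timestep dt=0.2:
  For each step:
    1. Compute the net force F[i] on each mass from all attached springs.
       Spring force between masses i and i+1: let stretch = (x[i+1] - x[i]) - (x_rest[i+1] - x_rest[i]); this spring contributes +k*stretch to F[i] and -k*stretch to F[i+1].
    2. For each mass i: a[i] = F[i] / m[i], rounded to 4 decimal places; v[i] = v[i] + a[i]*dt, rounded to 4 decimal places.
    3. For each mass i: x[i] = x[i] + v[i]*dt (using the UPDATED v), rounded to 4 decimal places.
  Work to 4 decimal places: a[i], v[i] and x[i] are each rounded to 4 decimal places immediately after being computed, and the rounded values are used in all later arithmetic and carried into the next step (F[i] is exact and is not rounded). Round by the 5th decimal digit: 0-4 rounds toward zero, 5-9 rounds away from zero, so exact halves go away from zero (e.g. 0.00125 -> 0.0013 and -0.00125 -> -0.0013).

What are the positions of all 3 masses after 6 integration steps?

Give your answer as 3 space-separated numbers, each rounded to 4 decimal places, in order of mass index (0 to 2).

Answer: 4.8790 9.2420 12.8790

Derivation:
Step 0: x=[6.0000 7.0000 14.0000] v=[0.0000 0.0000 0.0000]
Step 1: x=[5.5200 7.9600 13.5200] v=[-2.4000 4.8000 -2.4000]
Step 2: x=[4.7904 9.4192 12.7904] v=[-3.6480 7.2960 -3.6480]
Step 3: x=[4.1614 10.6772 12.1614] v=[-3.1450 6.2899 -3.1450]
Step 4: x=[3.9349 11.1301 11.9349] v=[-1.1324 2.2646 -1.1324]
Step 5: x=[4.2197 10.5606 12.2197] v=[1.4238 -2.8477 1.4238]
Step 6: x=[4.8790 9.2420 12.8790] v=[3.2965 -6.5931 3.2965]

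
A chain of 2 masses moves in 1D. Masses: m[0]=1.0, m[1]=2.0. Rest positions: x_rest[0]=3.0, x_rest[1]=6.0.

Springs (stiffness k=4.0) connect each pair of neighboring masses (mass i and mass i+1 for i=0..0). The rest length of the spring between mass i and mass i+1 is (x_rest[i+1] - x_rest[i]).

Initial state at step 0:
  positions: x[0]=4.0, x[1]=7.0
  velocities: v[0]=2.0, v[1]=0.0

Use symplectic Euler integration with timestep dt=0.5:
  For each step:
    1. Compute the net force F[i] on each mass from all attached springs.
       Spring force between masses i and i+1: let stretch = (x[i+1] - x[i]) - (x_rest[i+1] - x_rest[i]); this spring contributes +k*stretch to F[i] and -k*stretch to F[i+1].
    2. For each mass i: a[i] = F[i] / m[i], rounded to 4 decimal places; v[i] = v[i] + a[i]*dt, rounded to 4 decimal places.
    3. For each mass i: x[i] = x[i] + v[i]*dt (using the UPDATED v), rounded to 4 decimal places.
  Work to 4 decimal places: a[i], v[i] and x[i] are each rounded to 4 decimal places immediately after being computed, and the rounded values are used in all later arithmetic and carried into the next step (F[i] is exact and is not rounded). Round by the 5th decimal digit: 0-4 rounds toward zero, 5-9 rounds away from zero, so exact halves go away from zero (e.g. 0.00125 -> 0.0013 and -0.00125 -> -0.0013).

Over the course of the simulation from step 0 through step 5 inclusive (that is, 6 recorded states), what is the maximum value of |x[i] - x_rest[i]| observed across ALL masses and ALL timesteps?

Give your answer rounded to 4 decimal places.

Answer: 2.8750

Derivation:
Step 0: x=[4.0000 7.0000] v=[2.0000 0.0000]
Step 1: x=[5.0000 7.0000] v=[2.0000 0.0000]
Step 2: x=[5.0000 7.5000] v=[0.0000 1.0000]
Step 3: x=[4.5000 8.2500] v=[-1.0000 1.5000]
Step 4: x=[4.7500 8.6250] v=[0.5000 0.7500]
Step 5: x=[5.8750 8.5625] v=[2.2500 -0.1250]
Max displacement = 2.8750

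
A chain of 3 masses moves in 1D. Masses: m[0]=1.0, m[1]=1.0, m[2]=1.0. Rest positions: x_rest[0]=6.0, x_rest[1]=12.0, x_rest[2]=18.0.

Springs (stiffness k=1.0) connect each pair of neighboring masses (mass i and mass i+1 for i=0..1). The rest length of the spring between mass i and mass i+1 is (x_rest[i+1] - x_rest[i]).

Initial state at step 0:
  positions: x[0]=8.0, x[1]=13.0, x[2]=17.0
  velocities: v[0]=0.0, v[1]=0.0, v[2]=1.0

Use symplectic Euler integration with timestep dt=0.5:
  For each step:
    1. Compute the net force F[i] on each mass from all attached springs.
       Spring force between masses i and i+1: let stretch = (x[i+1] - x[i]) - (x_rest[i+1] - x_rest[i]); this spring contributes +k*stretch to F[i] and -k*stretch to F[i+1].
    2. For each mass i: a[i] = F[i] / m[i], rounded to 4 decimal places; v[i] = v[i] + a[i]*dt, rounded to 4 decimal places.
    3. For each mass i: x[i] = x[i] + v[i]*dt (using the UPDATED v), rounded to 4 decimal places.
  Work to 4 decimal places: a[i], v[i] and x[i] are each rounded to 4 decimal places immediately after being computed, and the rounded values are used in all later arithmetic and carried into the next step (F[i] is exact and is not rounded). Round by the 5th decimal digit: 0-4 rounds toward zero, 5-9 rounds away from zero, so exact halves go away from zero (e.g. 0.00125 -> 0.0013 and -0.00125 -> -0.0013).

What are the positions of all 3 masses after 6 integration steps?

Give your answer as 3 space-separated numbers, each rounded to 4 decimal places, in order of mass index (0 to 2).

Answer: 5.8273 14.1665 21.0068

Derivation:
Step 0: x=[8.0000 13.0000 17.0000] v=[0.0000 0.0000 1.0000]
Step 1: x=[7.7500 12.7500 18.0000] v=[-0.5000 -0.5000 2.0000]
Step 2: x=[7.2500 12.5625 19.1875] v=[-1.0000 -0.3750 2.3750]
Step 3: x=[6.5781 12.7032 20.2188] v=[-1.3438 0.2813 2.0625]
Step 4: x=[5.9375 13.1915 20.8712] v=[-1.2813 0.9766 1.3047]
Step 5: x=[5.6104 13.7863 21.1037] v=[-0.6543 1.1895 0.4649]
Step 6: x=[5.8273 14.1665 21.0068] v=[0.4337 0.7603 -0.1938]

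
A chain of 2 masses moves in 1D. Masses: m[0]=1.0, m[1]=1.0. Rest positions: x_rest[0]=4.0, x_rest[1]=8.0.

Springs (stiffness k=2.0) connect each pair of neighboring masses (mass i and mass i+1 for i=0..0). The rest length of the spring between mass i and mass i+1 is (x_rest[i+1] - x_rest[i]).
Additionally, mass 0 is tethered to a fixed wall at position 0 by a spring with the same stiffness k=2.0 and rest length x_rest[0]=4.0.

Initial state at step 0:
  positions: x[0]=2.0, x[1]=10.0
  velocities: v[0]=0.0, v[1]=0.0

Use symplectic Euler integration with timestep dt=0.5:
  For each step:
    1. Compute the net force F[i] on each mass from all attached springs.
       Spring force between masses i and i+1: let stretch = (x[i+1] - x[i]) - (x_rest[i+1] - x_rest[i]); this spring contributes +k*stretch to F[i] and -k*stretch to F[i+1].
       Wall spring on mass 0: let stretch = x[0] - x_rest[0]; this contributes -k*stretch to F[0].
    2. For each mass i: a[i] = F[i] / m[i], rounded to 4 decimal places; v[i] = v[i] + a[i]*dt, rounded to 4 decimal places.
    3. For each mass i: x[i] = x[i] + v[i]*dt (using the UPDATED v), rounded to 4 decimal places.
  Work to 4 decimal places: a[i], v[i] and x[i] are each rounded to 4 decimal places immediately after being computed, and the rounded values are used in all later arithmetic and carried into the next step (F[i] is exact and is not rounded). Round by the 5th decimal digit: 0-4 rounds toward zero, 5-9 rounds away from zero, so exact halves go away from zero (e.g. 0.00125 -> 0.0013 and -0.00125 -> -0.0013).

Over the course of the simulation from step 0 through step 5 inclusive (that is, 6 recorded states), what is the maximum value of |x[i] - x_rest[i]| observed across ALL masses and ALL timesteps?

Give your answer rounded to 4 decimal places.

Answer: 3.0000

Derivation:
Step 0: x=[2.0000 10.0000] v=[0.0000 0.0000]
Step 1: x=[5.0000 8.0000] v=[6.0000 -4.0000]
Step 2: x=[7.0000 6.5000] v=[4.0000 -3.0000]
Step 3: x=[5.2500 7.2500] v=[-3.5000 1.5000]
Step 4: x=[1.8750 9.0000] v=[-6.7500 3.5000]
Step 5: x=[1.1250 9.1875] v=[-1.5000 0.3750]
Max displacement = 3.0000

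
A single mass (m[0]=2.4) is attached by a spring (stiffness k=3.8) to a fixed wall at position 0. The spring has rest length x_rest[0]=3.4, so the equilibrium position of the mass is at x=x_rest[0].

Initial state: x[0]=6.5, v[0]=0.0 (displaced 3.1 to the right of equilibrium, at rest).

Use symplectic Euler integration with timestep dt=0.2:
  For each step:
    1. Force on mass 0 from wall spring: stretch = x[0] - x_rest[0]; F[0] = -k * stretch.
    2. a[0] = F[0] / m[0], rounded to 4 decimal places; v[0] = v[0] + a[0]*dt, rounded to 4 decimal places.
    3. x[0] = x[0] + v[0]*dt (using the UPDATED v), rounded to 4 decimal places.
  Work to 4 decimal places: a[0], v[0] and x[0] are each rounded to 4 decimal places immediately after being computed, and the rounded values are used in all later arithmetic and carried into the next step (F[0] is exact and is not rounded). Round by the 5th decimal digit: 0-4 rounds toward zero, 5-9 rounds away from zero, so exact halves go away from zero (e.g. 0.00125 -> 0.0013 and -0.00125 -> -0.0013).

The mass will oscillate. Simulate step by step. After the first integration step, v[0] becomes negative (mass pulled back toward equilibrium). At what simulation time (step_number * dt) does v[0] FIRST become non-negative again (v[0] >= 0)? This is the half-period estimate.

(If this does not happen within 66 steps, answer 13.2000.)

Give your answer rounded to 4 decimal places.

Step 0: x=[6.5000] v=[0.0000]
Step 1: x=[6.3037] v=[-0.9817]
Step 2: x=[5.9235] v=[-1.9012]
Step 3: x=[5.3834] v=[-2.7003]
Step 4: x=[4.7177] v=[-3.3284]
Step 5: x=[3.9686] v=[-3.7457]
Step 6: x=[3.1834] v=[-3.9258]
Step 7: x=[2.4120] v=[-3.8572]
Step 8: x=[1.7031] v=[-3.5443]
Step 9: x=[1.1017] v=[-3.0069]
Step 10: x=[0.6459] v=[-2.2791]
Step 11: x=[0.3645] v=[-1.4070]
Step 12: x=[0.2753] v=[-0.4458]
Step 13: x=[0.3840] v=[0.5437]
First v>=0 after going negative at step 13, time=2.6000

Answer: 2.6000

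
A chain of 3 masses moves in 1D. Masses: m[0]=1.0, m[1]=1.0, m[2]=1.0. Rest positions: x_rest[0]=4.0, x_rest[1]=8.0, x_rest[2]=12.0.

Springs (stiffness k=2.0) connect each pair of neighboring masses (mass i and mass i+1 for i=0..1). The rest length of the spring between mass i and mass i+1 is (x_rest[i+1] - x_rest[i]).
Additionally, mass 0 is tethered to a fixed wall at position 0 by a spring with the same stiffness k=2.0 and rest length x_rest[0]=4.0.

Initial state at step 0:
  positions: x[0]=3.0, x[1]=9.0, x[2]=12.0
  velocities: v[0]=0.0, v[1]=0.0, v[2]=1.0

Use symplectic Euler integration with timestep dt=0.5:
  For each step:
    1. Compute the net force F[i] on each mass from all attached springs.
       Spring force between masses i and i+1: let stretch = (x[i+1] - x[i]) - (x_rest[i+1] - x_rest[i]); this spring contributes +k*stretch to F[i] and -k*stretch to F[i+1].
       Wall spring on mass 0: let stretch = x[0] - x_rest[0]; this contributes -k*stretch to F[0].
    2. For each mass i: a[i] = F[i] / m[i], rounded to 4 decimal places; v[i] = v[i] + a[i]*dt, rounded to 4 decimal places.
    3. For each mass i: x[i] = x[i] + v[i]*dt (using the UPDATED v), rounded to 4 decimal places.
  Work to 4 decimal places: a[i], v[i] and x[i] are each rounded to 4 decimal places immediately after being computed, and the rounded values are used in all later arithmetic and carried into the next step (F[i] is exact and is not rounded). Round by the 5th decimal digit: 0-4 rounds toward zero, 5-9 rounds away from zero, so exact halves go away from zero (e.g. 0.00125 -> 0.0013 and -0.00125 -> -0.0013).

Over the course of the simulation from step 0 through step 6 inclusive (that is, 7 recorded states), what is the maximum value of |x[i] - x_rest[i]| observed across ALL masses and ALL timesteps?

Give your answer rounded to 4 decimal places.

Step 0: x=[3.0000 9.0000 12.0000] v=[0.0000 0.0000 1.0000]
Step 1: x=[4.5000 7.5000 13.0000] v=[3.0000 -3.0000 2.0000]
Step 2: x=[5.2500 7.2500 13.2500] v=[1.5000 -0.5000 0.5000]
Step 3: x=[4.3750 9.0000 12.5000] v=[-1.7500 3.5000 -1.5000]
Step 4: x=[3.6250 10.1875 12.0000] v=[-1.5000 2.3750 -1.0000]
Step 5: x=[4.3438 9.0000 12.5938] v=[1.4375 -2.3750 1.1875]
Step 6: x=[5.2188 7.2813 13.3907] v=[1.7499 -3.4374 1.5937]
Max displacement = 2.1875

Answer: 2.1875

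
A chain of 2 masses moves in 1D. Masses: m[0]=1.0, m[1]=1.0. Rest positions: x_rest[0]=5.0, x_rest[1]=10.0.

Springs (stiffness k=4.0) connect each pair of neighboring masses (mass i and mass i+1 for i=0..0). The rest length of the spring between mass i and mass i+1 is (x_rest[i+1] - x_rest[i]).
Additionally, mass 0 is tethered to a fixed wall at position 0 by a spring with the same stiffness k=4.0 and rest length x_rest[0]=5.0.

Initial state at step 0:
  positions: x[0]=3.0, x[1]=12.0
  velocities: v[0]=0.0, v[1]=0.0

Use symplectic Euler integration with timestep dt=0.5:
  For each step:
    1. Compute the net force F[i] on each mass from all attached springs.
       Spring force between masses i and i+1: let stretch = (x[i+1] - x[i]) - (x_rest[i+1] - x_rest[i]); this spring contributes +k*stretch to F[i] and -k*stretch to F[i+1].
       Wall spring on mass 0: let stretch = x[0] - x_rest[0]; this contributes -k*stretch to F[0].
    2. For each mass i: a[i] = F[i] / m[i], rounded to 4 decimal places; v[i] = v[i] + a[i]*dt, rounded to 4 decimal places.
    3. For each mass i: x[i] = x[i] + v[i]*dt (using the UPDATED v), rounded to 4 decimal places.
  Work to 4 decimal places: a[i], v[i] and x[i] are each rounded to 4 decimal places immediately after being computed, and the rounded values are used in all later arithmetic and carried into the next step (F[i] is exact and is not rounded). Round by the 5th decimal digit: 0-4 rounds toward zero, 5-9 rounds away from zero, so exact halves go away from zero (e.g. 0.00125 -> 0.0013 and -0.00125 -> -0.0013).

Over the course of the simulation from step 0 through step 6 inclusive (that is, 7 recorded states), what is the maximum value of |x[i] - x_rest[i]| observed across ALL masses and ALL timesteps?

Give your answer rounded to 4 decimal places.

Answer: 4.0000

Derivation:
Step 0: x=[3.0000 12.0000] v=[0.0000 0.0000]
Step 1: x=[9.0000 8.0000] v=[12.0000 -8.0000]
Step 2: x=[5.0000 10.0000] v=[-8.0000 4.0000]
Step 3: x=[1.0000 12.0000] v=[-8.0000 4.0000]
Step 4: x=[7.0000 8.0000] v=[12.0000 -8.0000]
Step 5: x=[7.0000 8.0000] v=[0.0000 0.0000]
Step 6: x=[1.0000 12.0000] v=[-12.0000 8.0000]
Max displacement = 4.0000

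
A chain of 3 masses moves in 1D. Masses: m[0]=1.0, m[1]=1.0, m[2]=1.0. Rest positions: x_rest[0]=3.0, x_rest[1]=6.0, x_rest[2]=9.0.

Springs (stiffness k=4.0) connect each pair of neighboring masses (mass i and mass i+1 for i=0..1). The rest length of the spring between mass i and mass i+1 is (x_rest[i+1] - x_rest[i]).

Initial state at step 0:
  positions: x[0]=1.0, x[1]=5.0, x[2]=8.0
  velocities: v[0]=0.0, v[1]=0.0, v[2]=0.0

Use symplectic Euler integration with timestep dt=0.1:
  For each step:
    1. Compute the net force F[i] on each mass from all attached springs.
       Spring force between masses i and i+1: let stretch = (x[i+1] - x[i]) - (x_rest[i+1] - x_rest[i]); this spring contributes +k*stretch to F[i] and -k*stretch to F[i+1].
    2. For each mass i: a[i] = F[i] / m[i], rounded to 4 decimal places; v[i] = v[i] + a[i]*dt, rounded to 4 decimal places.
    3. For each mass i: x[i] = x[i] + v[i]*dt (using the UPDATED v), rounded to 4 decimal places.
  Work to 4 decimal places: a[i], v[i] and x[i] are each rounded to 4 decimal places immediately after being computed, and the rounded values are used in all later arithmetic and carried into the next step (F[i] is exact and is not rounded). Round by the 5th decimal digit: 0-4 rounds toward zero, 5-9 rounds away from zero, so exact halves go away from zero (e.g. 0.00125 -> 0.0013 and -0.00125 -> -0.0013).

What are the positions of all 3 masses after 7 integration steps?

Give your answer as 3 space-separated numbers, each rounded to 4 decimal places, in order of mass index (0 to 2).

Step 0: x=[1.0000 5.0000 8.0000] v=[0.0000 0.0000 0.0000]
Step 1: x=[1.0400 4.9600 8.0000] v=[0.4000 -0.4000 0.0000]
Step 2: x=[1.1168 4.8848 7.9984] v=[0.7680 -0.7520 -0.0160]
Step 3: x=[1.2243 4.7834 7.9923] v=[1.0752 -1.0138 -0.0614]
Step 4: x=[1.3542 4.6680 7.9778] v=[1.2988 -1.1539 -0.1450]
Step 5: x=[1.4966 4.5525 7.9509] v=[1.4243 -1.1555 -0.2689]
Step 6: x=[1.6413 4.4507 7.9081] v=[1.4467 -1.0185 -0.4283]
Step 7: x=[1.7784 4.3748 7.8470] v=[1.3705 -0.7593 -0.6113]

Answer: 1.7784 4.3748 7.8470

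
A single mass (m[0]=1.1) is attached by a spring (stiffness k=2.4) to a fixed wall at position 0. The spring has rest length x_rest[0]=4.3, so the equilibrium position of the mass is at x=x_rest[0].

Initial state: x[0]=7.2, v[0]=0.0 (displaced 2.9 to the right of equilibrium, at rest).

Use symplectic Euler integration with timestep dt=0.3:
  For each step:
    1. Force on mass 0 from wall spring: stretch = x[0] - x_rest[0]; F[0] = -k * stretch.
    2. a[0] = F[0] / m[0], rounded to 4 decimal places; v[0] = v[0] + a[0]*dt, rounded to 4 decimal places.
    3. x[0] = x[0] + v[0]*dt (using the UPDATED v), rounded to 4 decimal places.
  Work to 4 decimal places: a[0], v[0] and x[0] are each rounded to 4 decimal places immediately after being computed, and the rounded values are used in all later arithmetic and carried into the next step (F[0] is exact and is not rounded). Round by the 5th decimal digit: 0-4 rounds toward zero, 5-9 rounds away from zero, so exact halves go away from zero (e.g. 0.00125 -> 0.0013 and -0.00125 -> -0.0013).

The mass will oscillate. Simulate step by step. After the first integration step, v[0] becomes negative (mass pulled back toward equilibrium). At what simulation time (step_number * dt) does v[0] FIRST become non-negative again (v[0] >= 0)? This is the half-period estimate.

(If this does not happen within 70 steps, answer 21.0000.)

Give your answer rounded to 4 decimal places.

Step 0: x=[7.2000] v=[0.0000]
Step 1: x=[6.6305] v=[-1.8982]
Step 2: x=[5.6034] v=[-3.4236]
Step 3: x=[4.3204] v=[-4.2767]
Step 4: x=[3.0334] v=[-4.2901]
Step 5: x=[1.9951] v=[-3.4611]
Step 6: x=[1.4094] v=[-1.9524]
Step 7: x=[1.3913] v=[-0.0604]
Step 8: x=[1.9444] v=[1.8435]
First v>=0 after going negative at step 8, time=2.4000

Answer: 2.4000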